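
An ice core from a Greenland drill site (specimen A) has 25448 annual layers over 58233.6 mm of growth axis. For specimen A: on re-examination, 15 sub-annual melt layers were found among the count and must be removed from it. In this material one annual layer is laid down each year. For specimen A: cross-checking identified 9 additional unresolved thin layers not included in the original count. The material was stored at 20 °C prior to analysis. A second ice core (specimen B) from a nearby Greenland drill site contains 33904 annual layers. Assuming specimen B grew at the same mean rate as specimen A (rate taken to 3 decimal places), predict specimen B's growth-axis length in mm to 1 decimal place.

77606.3 mm

Specimen A: true annual layer count = 25448 − 15 + 9 = 25442.
A: Extension rate ≈ 58233.6 / 25442 = 2.289 mm/yr.
B's length ≈ 2.289 × 33904 = 77606.3 mm.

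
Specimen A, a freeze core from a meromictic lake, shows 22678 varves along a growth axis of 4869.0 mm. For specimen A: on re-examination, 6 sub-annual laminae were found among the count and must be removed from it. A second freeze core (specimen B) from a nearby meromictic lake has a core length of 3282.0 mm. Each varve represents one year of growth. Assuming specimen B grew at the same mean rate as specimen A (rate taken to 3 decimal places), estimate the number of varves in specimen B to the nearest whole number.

Specimen A: adjusted count: 22678 − 6 = 22672 varves.
A: Extension rate ≈ 4869.0 / 22672 = 0.215 mm/year.
B spans 3282.0 / 0.215 = 15265.12 years ≈ 15265 varves.

15265 varves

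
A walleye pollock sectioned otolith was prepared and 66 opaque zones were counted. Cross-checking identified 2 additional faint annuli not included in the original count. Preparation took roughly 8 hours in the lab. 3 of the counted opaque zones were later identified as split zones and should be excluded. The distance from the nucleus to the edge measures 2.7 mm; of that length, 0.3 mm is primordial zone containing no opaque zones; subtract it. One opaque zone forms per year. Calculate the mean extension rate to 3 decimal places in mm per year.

0.037 mm per year

Adjusted count: 66 − 3 + 2 = 65 opaque zones.
Removing the 0.3 mm offcut leaves 2.7 − 0.3 = 2.4 mm.
2.4 mm over 65 years gives 2.4 / 65 ≈ 0.037 mm per year.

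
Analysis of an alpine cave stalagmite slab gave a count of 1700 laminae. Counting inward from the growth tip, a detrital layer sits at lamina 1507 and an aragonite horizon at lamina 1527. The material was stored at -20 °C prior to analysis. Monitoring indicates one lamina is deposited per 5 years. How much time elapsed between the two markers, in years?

100 years

1527 − 1507 = 20 laminae lie between the two events.
Multiplying by 5 years per lamina: 20 × 5 = 100 years.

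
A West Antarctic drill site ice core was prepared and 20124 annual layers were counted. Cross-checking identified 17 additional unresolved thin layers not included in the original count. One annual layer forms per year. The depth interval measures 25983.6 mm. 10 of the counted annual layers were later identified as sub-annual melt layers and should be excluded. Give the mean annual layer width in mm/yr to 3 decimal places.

True annual layer count = 20124 − 10 + 17 = 20131.
Extension rate ≈ 25983.6 / 20131 = 1.291 mm/yr.

1.291 mm/yr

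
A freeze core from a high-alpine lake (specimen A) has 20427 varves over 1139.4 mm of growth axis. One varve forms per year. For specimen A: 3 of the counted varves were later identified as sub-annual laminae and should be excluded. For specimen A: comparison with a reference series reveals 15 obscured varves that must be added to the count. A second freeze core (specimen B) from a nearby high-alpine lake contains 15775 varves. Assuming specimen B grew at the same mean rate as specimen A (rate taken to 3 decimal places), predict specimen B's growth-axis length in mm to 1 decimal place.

Specimen A: correcting the raw count gives 20427 − 3 + 15 = 20439 true varves.
A: Mean rate = 1139.4 mm / 20439 years ≈ 0.056 mm per year.
B's length ≈ 0.056 × 15775 = 883.4 mm.

883.4 mm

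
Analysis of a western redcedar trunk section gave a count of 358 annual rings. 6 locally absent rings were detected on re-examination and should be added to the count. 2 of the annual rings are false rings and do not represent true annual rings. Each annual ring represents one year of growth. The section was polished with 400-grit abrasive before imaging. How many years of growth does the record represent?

362 years

Adjusted count: 358 − 2 + 6 = 362 annual rings.
One annual ring per year makes the duration 362 years.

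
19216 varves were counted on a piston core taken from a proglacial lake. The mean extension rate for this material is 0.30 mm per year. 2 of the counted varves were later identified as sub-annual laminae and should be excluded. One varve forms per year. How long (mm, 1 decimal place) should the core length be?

5764.2 mm

Adjusted count: 19216 − 2 = 19214 varves.
Length ≈ 0.30 × 19214 = 5764.2 mm.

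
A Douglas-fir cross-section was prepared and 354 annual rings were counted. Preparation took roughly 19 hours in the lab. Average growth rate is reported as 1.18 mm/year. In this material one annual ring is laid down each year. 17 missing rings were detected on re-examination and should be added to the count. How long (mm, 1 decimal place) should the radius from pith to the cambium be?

True annual ring count = 354 + 17 = 371.
371 years at 1.18 mm/year gives 1.18 × 371 = 437.8 mm.

437.8 mm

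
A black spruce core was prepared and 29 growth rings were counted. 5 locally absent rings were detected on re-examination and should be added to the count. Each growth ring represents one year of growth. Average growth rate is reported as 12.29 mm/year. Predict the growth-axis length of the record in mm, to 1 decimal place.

417.9 mm

True growth ring count = 29 + 5 = 34.
Predicted length = 12.29 mm/year × 34 years = 417.9 mm.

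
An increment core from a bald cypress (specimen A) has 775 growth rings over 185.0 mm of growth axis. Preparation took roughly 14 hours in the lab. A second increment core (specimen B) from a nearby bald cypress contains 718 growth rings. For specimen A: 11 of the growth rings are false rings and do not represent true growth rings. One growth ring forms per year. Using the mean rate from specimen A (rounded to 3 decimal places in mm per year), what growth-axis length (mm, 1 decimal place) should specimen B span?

173.8 mm

Specimen A: after corrections the count is 775 − 11 = 764 growth rings.
A: Mean rate = 185.0 mm / 764 years ≈ 0.242 mm/yr.
For B, 0.242 mm/year × 718 years = 173.8 mm.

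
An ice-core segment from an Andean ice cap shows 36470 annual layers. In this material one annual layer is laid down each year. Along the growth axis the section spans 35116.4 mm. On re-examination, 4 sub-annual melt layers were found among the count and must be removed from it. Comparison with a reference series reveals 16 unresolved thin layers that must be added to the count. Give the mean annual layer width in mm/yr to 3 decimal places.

0.963 mm/yr

True annual layer count = 36470 − 4 + 16 = 36482.
35116.4 mm over 36482 years gives 35116.4 / 36482 ≈ 0.963 mm/yr.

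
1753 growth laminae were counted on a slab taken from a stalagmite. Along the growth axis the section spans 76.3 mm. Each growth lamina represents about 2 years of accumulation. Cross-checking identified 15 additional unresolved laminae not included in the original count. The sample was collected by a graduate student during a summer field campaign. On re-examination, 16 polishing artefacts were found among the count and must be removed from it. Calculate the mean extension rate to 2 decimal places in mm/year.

0.02 mm/year

Correcting the raw count gives 1753 − 16 + 15 = 1752 true growth laminae.
Multiplying by 2 years per growth lamina: 1752 × 2 = 3504 years.
Extension rate ≈ 76.3 / 3504 = 0.02 mm/year.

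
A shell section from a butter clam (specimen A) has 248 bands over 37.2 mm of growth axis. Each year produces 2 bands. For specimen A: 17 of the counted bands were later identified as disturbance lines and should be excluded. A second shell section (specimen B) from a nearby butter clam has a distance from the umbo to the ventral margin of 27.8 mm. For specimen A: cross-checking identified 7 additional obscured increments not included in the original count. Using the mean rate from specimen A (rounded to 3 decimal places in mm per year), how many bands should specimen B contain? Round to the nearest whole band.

178 bands

Specimen A: adjusted count: 248 − 17 + 7 = 238 bands.
Specimen A: dividing by 2 bands per year: 238 / 2 = 119 years.
A: 37.2 mm over 119 years gives 37.2 / 119 ≈ 0.313 mm/year.
For B, 27.8 / 0.313 = 88.82 years; at 2 bands per year that is 88.82 × 2 ≈ 178 bands.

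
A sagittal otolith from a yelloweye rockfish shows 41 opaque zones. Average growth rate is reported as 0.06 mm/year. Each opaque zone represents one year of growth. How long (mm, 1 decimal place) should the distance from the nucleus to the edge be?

The record spans 41 years at 0.06 mm per year.
Length ≈ 0.06 × 41 = 2.5 mm.

2.5 mm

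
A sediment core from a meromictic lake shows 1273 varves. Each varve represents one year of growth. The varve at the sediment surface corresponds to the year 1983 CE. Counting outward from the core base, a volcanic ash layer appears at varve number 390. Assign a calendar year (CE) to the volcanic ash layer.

Between varve 390 and the sediment surface there are 1273 − 390 = 883 varves.
Counting back 883 years from 1983 CE places the volcanic ash layer in 1983 − 883 = 1100 CE.

1100 CE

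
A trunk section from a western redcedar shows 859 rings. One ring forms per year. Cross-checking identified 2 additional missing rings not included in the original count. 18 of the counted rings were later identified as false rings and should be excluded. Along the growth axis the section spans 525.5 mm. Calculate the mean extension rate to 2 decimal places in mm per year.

Correcting the raw count gives 859 − 18 + 2 = 843 true rings.
Extension rate ≈ 525.5 / 843 = 0.62 mm per year.

0.62 mm per year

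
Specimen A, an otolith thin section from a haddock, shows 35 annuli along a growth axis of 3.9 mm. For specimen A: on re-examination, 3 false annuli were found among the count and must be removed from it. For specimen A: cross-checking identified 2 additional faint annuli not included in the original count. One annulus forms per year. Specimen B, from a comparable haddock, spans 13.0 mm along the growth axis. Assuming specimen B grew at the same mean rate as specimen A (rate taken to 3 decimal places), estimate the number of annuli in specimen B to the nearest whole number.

113 annuli

Specimen A: adjusted count: 35 − 3 + 2 = 34 annuli.
A: Extension rate ≈ 3.9 / 34 = 0.115 mm/year.
Specimen B: 13.0 mm / 0.115 mm per year = 113.04 years ≈ 113 annuli.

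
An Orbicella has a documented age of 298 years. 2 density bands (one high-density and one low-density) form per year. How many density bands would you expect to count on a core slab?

596 density bands

Expected density bands: 298 × 2 = 596.
So 596 density bands should be present.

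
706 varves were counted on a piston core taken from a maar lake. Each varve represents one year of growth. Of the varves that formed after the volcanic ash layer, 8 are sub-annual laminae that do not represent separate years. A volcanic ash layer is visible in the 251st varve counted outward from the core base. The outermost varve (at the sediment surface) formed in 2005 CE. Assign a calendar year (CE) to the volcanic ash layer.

706 − 251 = 455 varves lie beyond the volcanic ash layer toward the sediment surface.
Excluding 8 false varves: 455 − 8 = 447.
Counting back 447 years from 2005 CE places the volcanic ash layer in 2005 − 447 = 1558 CE.

1558 CE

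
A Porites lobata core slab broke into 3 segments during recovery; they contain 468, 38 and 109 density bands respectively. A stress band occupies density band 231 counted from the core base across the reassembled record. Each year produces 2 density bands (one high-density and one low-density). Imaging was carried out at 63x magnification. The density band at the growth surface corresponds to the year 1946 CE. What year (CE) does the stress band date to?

Total density bands = 468 + 38 + 109 = 615.
615 − 231 = 384 density bands lie beyond the stress band toward the growth surface.
384 density bands at 2 per year is 384 / 2 = 192 years.
1946 − 192 = 1754 CE.

1754 CE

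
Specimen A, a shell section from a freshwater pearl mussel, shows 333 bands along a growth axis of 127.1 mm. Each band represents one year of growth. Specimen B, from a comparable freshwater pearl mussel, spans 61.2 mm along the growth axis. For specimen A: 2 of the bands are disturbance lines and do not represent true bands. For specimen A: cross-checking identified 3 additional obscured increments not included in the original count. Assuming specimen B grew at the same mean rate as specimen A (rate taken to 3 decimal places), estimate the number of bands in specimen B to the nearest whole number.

161 bands

Specimen A: adjusted count: 333 − 2 + 3 = 334 bands.
A: Extension rate ≈ 127.1 / 334 = 0.381 mm/yr.
For B, 61.2 / 0.381 = 160.63 years ≈ 161 bands.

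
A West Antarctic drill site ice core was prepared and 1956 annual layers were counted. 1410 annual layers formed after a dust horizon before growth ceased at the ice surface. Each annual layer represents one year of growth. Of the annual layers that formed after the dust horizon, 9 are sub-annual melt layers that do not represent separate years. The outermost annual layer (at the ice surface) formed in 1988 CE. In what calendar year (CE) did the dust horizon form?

There are 1410 annual layers younger than the dust horizon.
Removing the 9 false annual layers leaves 1410 − 9 = 1401 true annual layers beyond the dust horizon.
The annual layer at the ice surface is 1988 CE, so the dust horizon dates to 1988 − 1401 = 587 CE.

587 CE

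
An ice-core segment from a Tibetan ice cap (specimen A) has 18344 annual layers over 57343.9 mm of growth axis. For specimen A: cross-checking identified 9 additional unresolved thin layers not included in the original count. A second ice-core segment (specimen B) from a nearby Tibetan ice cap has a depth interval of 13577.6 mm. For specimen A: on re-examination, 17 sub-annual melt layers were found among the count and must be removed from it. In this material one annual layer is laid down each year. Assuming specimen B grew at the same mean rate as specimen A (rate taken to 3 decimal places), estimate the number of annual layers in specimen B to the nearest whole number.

Specimen A: correcting the raw count gives 18344 − 17 + 9 = 18336 true annual layers.
A: Mean rate = 57343.9 mm / 18336 years ≈ 3.127 mm per year.
Specimen B: 13577.6 mm / 3.127 mm per year = 4342.05 years ≈ 4342 annual layers.

4342 annual layers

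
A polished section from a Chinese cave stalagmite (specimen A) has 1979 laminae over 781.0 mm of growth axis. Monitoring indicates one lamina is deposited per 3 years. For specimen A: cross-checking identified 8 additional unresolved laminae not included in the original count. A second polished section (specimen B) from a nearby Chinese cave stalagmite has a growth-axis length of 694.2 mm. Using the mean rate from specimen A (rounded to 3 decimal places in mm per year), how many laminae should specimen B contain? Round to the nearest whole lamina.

1766 laminae

Specimen A: adjusted count: 1979 + 8 = 1987 laminae.
Specimen A: 1987 laminae at 3 years each span 1987 × 3 = 5961 years.
A: Extension rate ≈ 781.0 / 5961 = 0.131 mm/year.
Specimen B: 694.2 mm / 0.131 mm per year = 5299.24 years; at 3 years per lamina that is 5299.24 / 3 ≈ 1766 laminae.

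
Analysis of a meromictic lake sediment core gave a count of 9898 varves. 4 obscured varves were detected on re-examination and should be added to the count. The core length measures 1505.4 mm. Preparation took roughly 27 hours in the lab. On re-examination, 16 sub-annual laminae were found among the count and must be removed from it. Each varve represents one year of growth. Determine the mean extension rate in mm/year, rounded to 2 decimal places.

0.15 mm/year

True varve count = 9898 − 16 + 4 = 9886.
Extension rate ≈ 1505.4 / 9886 = 0.15 mm/year.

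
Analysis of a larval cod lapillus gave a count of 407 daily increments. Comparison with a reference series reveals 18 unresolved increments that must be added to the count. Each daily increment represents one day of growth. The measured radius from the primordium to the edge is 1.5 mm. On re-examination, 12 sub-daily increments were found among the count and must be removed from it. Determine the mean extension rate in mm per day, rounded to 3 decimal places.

True daily increment count = 407 − 12 + 18 = 413.
Mean rate = 1.5 mm / 413 days ≈ 0.004 mm per day.

0.004 mm per day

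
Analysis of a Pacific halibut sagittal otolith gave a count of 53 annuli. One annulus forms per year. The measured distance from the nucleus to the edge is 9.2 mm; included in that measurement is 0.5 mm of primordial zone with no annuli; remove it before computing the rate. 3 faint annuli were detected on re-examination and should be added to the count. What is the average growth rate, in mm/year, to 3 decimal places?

After corrections the count is 53 + 3 = 56 annuli.
The growth record spans 9.2 − 0.5 = 8.7 mm.
Extension rate ≈ 8.7 / 56 = 0.155 mm/year.

0.155 mm/year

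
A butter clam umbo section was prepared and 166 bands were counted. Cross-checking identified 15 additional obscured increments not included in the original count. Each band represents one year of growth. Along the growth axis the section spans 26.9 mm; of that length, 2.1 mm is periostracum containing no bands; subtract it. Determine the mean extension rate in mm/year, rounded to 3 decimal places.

0.137 mm/year

Correcting the raw count gives 166 + 15 = 181 true bands.
The growth record spans 26.9 − 2.1 = 24.8 mm.
Mean rate = 24.8 mm / 181 years ≈ 0.137 mm/year.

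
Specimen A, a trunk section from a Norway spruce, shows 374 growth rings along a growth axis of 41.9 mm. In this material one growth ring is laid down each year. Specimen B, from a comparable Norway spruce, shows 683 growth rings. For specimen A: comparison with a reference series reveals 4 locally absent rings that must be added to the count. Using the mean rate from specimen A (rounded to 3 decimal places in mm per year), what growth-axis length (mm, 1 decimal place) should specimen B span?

75.8 mm

Specimen A: true growth ring count = 374 + 4 = 378.
A: Mean rate = 41.9 mm / 378 years ≈ 0.111 mm/year.
Length of B = 0.111 × 683 = 75.8 mm.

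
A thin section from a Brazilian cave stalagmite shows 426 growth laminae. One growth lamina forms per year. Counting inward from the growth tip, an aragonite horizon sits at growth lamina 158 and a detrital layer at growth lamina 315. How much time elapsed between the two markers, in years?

157 yr

The two markers are separated by 315 − 158 = 157 growth laminae.
At one growth lamina per year, 157 years elapsed between them.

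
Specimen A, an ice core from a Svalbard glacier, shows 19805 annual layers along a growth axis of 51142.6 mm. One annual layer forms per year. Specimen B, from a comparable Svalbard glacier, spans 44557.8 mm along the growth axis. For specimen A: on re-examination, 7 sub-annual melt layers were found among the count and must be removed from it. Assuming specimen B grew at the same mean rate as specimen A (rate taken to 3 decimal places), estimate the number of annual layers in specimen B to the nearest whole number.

17250 annual layers

Specimen A: true annual layer count = 19805 − 7 = 19798.
A: Extension rate ≈ 51142.6 / 19798 = 2.583 mm/year.
For B, 44557.8 / 2.583 = 17250.41 years ≈ 17250 annual layers.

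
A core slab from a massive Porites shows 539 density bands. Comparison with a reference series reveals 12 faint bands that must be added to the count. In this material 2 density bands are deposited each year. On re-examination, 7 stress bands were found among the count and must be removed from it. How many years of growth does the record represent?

272 years

Adjusted count: 539 − 7 + 12 = 544 density bands.
544 density bands at 2 per year is 544 / 2 = 272 years.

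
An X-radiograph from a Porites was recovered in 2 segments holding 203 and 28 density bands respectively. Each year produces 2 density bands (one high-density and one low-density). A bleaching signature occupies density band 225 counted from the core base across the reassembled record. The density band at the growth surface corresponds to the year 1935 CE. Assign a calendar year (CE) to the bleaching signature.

Total density bands = 203 + 28 = 231.
231 − 225 = 6 density bands lie beyond the bleaching signature toward the growth surface.
With 2 density bands per year, 6 / 2 = 3 years.
The density band at the growth surface is 1935 CE, so the bleaching signature dates to 1935 − 3 = 1932 CE.

1932 CE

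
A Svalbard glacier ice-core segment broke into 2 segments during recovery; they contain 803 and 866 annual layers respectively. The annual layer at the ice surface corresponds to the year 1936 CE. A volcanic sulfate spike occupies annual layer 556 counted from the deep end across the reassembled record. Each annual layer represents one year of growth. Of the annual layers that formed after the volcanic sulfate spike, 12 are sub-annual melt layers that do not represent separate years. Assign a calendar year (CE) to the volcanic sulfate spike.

835 CE

Total annual layers = 803 + 866 = 1669.
Between annual layer 556 and the ice surface there are 1669 − 556 = 1113 annual layers.
Excluding 12 false annual layers: 1113 − 12 = 1101.
Counting back 1101 years from 1936 CE places the volcanic sulfate spike in 1936 − 1101 = 835 CE.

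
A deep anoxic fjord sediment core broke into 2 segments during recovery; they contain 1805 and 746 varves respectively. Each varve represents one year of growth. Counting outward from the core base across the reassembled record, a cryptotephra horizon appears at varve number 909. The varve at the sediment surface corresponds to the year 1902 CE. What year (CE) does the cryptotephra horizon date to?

260 CE

Total varves = 1805 + 746 = 2551.
The cryptotephra horizon sits at varve 909 from the core base, so 2551 − 909 = 1642 varves formed after it.
The varve at the sediment surface is 1902 CE, so the cryptotephra horizon dates to 1902 − 1642 = 260 CE.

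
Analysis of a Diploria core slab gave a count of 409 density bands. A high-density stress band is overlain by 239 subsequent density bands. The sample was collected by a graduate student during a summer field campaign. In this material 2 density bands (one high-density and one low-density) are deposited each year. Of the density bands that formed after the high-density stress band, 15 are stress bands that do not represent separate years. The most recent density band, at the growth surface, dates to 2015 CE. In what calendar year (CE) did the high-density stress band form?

1903 CE

239 density bands formed after the high-density stress band.
Removing the 15 false density bands leaves 239 − 15 = 224 true density bands beyond the high-density stress band.
Dividing by 2 density bands per year: 224 / 2 = 112 years.
2015 − 112 = 1903 CE.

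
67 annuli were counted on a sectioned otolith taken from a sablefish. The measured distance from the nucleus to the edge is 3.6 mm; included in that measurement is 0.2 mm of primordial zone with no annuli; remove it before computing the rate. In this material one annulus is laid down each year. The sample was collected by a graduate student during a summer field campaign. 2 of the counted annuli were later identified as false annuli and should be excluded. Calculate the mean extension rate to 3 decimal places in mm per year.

0.052 mm per year

Adjusted count: 67 − 2 = 65 annuli.
Net length = 3.6 − 0.2 = 3.4 mm.
Extension rate ≈ 3.4 / 65 = 0.052 mm per year.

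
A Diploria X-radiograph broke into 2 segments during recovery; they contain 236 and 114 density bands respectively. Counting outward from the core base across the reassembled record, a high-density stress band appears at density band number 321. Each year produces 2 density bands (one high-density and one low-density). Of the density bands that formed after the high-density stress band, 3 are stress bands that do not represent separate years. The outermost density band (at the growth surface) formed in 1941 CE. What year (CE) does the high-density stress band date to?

Total density bands = 236 + 114 = 350.
Between density band 321 and the growth surface there are 350 − 321 = 29 density bands.
29 − 3 false = 26 true density bands after the high-density stress band.
26 density bands at 2 per year is 26 / 2 = 13 years.
The density band at the growth surface is 1941 CE, so the high-density stress band dates to 1941 − 13 = 1928 CE.

1928 CE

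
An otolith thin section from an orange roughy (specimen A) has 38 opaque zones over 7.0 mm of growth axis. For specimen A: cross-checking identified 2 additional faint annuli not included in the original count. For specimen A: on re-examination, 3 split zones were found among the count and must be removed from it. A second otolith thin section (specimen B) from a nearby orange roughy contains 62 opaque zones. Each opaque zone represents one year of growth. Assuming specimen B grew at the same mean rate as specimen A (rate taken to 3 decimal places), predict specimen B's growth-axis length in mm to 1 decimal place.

Specimen A: true opaque zone count = 38 − 3 + 2 = 37.
A: Mean rate = 7.0 mm / 37 years ≈ 0.189 mm/year.
Length of B = 0.189 × 62 = 11.7 mm.

11.7 mm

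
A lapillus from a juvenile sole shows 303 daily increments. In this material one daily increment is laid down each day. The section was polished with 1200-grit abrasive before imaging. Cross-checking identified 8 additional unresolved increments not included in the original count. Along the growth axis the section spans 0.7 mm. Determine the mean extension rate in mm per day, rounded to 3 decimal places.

Correcting the raw count gives 303 + 8 = 311 true daily increments.
0.7 mm over 311 days gives 0.7 / 311 ≈ 0.002 mm per day.

0.002 mm per day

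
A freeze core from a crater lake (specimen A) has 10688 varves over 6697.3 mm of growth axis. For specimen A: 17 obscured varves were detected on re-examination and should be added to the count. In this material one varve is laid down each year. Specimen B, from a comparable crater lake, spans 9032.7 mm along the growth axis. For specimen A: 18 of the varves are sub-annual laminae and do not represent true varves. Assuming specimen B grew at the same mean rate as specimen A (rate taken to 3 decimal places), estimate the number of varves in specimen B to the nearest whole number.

Specimen A: after corrections the count is 10688 − 18 + 17 = 10687 varves.
A: Extension rate ≈ 6697.3 / 10687 = 0.627 mm/year.
For B, 9032.7 / 0.627 = 14406.22 years ≈ 14406 varves.

14406 varves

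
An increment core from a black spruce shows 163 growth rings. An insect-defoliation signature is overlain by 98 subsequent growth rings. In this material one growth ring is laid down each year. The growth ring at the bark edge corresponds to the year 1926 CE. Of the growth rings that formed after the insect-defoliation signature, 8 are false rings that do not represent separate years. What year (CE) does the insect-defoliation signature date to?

1836 CE

98 growth rings post-date the insect-defoliation signature.
Excluding 8 false growth rings: 98 − 8 = 90.
Counting back 90 years from 1926 CE places the insect-defoliation signature in 1926 − 90 = 1836 CE.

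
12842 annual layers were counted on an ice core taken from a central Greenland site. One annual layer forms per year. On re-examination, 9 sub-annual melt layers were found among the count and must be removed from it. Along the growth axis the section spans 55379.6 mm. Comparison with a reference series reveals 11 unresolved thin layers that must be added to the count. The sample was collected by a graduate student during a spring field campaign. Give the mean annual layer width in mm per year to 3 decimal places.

True annual layer count = 12842 − 9 + 11 = 12844.
55379.6 mm over 12844 years gives 55379.6 / 12844 ≈ 4.312 mm per year.

4.312 mm per year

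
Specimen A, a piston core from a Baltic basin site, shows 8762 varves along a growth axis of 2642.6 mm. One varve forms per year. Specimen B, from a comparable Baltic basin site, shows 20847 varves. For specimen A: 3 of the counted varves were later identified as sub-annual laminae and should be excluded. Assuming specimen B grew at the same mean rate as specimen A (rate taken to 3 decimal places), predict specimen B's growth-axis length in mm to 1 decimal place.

6295.8 mm

Specimen A: correcting the raw count gives 8762 − 3 = 8759 true varves.
A: Extension rate ≈ 2642.6 / 8759 = 0.302 mm/year.
Length of B = 0.302 × 20847 = 6295.8 mm.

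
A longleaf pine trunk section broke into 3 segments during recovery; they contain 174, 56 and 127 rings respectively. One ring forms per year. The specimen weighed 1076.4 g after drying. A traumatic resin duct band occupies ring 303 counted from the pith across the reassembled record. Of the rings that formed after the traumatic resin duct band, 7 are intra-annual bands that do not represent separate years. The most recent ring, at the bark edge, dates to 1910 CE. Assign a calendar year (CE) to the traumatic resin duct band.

Total rings = 174 + 56 + 127 = 357.
The traumatic resin duct band sits at ring 303 from the pith, so 357 − 303 = 54 rings formed after it.
Excluding 7 false rings: 54 − 7 = 47.
Counting back 47 years from 1910 CE places the traumatic resin duct band in 1910 − 47 = 1863 CE.

1863 CE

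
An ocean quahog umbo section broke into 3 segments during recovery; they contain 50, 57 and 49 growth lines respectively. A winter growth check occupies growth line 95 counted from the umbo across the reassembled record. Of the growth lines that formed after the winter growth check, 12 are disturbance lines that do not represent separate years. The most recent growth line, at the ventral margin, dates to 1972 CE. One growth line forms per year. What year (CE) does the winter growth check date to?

Total growth lines = 50 + 57 + 49 = 156.
The winter growth check sits at growth line 95 from the umbo, so 156 − 95 = 61 growth lines formed after it.
Removing the 12 false growth lines leaves 61 − 12 = 49 true growth lines beyond the winter growth check.
Counting back 49 years from 1972 CE places the winter growth check in 1972 − 49 = 1923 CE.

1923 CE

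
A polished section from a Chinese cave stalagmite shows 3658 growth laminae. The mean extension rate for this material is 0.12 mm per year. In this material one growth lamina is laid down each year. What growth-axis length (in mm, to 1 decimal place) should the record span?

439.0 mm

3658 years of growth are recorded.
Predicted length = 0.12 mm/year × 3658 years = 439.0 mm.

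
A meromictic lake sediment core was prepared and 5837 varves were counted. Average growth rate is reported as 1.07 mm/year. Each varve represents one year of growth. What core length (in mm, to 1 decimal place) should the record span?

6245.6 mm

5837 years of growth are recorded.
5837 years at 1.07 mm/year gives 1.07 × 5837 = 6245.6 mm.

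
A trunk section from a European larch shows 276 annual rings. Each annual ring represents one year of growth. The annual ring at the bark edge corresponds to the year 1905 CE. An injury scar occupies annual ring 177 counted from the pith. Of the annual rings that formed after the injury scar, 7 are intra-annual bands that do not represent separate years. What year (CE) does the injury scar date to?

The injury scar sits at annual ring 177 from the pith, so 276 − 177 = 99 annual rings formed after it.
Excluding 7 false annual rings: 99 − 7 = 92.
1905 − 92 = 1813 CE.

1813 CE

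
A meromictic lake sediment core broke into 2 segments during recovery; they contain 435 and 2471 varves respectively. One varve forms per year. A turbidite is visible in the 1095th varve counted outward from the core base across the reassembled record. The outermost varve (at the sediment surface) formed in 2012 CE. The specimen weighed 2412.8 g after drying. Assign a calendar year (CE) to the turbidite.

Total varves = 435 + 2471 = 2906.
2906 − 1095 = 1811 varves lie beyond the turbidite toward the sediment surface.
Counting back 1811 years from 2012 CE places the turbidite in 2012 − 1811 = 201 CE.

201 CE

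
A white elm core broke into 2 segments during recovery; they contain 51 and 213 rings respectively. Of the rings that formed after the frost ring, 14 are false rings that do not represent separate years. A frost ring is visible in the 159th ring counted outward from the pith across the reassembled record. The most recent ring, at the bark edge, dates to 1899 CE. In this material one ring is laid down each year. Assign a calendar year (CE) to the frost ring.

Total rings = 51 + 213 = 264.
The frost ring sits at ring 159 from the pith, so 264 − 159 = 105 rings formed after it.
Excluding 14 false rings: 105 − 14 = 91.
Counting back 91 years from 1899 CE places the frost ring in 1899 − 91 = 1808 CE.

1808 CE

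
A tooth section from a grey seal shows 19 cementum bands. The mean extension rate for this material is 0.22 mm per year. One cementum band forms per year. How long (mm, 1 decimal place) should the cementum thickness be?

The record spans 19 years at 0.22 mm per year.
19 years at 0.22 mm/year gives 0.22 × 19 = 4.2 mm.

4.2 mm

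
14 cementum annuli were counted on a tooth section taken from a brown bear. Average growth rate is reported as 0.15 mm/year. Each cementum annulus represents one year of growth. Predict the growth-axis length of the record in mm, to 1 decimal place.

2.1 mm

14 years of growth are recorded.
Predicted length = 0.15 mm/year × 14 years = 2.1 mm.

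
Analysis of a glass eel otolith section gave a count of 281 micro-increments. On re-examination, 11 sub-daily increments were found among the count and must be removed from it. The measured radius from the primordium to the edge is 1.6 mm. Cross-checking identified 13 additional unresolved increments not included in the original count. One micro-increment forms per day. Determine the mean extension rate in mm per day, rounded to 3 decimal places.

0.006 mm per day

True micro-increment count = 281 − 11 + 13 = 283.
Extension rate ≈ 1.6 / 283 = 0.006 mm per day.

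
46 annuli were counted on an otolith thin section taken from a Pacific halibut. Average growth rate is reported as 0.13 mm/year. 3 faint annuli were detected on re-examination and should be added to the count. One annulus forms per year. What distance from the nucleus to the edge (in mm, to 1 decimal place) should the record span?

6.4 mm

After corrections the count is 46 + 3 = 49 annuli.
Predicted length = 0.13 mm/year × 49 years = 6.4 mm.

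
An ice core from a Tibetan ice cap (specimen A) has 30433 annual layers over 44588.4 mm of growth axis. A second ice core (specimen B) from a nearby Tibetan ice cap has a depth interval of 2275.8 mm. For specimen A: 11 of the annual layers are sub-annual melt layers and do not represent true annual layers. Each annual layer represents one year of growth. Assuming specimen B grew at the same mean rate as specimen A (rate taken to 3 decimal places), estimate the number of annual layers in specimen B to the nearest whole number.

1552 annual layers

Specimen A: adjusted count: 30433 − 11 = 30422 annual layers.
A: Extension rate ≈ 44588.4 / 30422 = 1.466 mm/yr.
For B, 2275.8 / 1.466 = 1552.39 years ≈ 1552 annual layers.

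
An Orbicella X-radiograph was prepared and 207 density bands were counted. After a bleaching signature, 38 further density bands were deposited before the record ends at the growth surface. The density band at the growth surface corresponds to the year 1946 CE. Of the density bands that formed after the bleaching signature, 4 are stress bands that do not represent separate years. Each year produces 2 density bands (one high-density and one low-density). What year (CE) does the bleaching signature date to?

1929 CE

38 density bands post-date the bleaching signature.
Removing the 4 false density bands leaves 38 − 4 = 34 true density bands beyond the bleaching signature.
Dividing by 2 density bands per year: 34 / 2 = 17 years.
1946 − 17 = 1929 CE.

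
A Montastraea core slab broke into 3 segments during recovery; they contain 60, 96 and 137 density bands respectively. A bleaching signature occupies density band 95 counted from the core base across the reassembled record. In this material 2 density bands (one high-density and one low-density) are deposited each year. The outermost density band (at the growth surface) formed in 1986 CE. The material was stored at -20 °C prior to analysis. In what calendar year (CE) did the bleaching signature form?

Total density bands = 60 + 96 + 137 = 293.
293 − 95 = 198 density bands lie beyond the bleaching signature toward the growth surface.
198 density bands at 2 per year is 198 / 2 = 99 years.
1986 − 99 = 1887 CE.

1887 CE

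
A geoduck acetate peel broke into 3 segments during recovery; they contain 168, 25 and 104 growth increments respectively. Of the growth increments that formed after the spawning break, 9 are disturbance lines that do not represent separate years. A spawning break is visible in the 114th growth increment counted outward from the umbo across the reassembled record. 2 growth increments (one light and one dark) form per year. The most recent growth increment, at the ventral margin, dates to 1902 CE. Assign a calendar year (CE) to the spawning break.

Total growth increments = 168 + 25 + 104 = 297.
Between growth increment 114 and the ventral margin there are 297 − 114 = 183 growth increments.
Excluding 9 false growth increments: 183 − 9 = 174.
With 2 growth increments per year, 174 / 2 = 87 years.
Counting back 87 years from 1902 CE places the spawning break in 1902 − 87 = 1815 CE.

1815 CE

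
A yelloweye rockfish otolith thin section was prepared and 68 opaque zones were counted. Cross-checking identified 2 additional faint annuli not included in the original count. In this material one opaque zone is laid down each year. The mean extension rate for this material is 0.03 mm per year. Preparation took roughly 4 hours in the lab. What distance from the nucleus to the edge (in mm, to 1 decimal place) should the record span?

2.1 mm

Correcting the raw count gives 68 + 2 = 70 true opaque zones.
Length ≈ 0.03 × 70 = 2.1 mm.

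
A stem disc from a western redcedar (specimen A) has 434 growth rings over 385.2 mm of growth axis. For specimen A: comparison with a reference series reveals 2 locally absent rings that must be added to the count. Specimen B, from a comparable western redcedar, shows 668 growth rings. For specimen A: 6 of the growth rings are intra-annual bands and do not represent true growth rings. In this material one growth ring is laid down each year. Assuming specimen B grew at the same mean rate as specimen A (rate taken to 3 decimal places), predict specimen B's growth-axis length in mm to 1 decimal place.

598.5 mm

Specimen A: true growth ring count = 434 − 6 + 2 = 430.
A: 385.2 mm over 430 years gives 385.2 / 430 ≈ 0.896 mm/yr.
Length of B = 0.896 × 668 = 598.5 mm.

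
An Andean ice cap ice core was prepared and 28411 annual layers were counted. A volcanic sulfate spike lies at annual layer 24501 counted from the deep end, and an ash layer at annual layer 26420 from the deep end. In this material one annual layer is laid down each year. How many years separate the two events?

1919 yr

26420 − 24501 = 1919 annual layers lie between the two events.
At one annual layer per year, 1919 years elapsed between them.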